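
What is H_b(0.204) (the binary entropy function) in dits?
0.2197 dits

The binary entropy function is:
H(p) = -p log(p) - (1-p) log(1-p)

H(0.204) = -0.204 × log_10(0.204) - 0.796 × log_10(0.796)
H(0.204) = 0.2197 dits

Note: Binary entropy is maximized at p=0.5 (H=1 bit) and minimized at p=0 or p=1 (H=0).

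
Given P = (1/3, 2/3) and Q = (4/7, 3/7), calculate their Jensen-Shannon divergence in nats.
0.0289 nats

Jensen-Shannon divergence is:
JSD(P||Q) = 0.5 × D_KL(P||M) + 0.5 × D_KL(Q||M)
where M = 0.5 × (P + Q) is the mixture distribution.

M = 0.5 × (1/3, 2/3) + 0.5 × (4/7, 3/7) = (0.452381, 0.547619)

D_KL(P||M) = 0.0293 nats
D_KL(Q||M) = 0.0284 nats

JSD(P||Q) = 0.5 × 0.0293 + 0.5 × 0.0284 = 0.0289 nats

Unlike KL divergence, JSD is symmetric and bounded: 0 ≤ JSD ≤ log(2).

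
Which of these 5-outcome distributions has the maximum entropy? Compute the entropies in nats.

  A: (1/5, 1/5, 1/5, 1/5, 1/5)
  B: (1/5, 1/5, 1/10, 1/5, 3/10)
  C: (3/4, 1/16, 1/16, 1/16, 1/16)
A

For a discrete distribution over n outcomes, entropy is maximized by the uniform distribution.

Computing entropies:
H(A) = 1.6094 nats
H(B) = 1.5571 nats
H(C) = 0.9089 nats

The uniform distribution (where all probabilities equal 1/5) achieves the maximum entropy of log_e(5) = 1.6094 nats.

Distribution A has the highest entropy.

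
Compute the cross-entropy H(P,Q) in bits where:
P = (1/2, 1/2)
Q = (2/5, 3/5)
1.0294 bits

Cross-entropy: H(P,Q) = -Σ p(x) log q(x)

Alternatively: H(P,Q) = H(P) + D_KL(P||Q)
H(P) = 1.0000 bits
D_KL(P||Q) = 0.0294 bits

H(P,Q) = 1.0000 + 0.0294 = 1.0294 bits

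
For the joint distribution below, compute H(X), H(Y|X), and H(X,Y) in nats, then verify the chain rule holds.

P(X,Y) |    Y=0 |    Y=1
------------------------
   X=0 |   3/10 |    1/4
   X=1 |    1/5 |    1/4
H(X,Y) = 1.3762, H(X) = 0.6881, H(Y|X) = 0.6881 (all in nats)

Chain rule: H(X,Y) = H(X) + H(Y|X)

Left side — joint entropy directly:
H(X,Y) = -Σ p(x,y) log p(x,y) = 1.3762 nats

Right side — compute H(Y|X) from the conditional distributions:
P(X) = (11/20, 9/20), so H(X) = 0.6881 nats
H(Y|X) = Σ_x P(X=x) · H(Y|X=x):
  P(Y|X=0) = (6/11, 5/11), H(Y|X=0) = 0.6890, weight P(X=0) = 11/20
  P(Y|X=1) = (4/9, 5/9), H(Y|X=1) = 0.6870, weight P(X=1) = 9/20
H(Y|X) = 0.6881 nats

H(X) + H(Y|X) = 0.6881 + 0.6881 = 1.3762 nats

Both sides equal 1.3762 nats. ✓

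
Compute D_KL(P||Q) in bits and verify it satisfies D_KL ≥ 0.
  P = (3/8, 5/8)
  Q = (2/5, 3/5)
0.0019 bits

KL divergence satisfies the Gibbs inequality: D_KL(P||Q) ≥ 0 for all distributions P, Q.

D_KL(P||Q) = Σ p(x) log(p(x)/q(x))
Term by term:
  x=0: 3/8 × log_2[(3/8)/(2/5)] = -0.0349
  x=1: 5/8 × log_2[(5/8)/(3/5)] = 0.0368
D_KL(P||Q) = 0.0019 bits

D_KL(P||Q) = 0.0019 ≥ 0 ✓

This non-negativity is a fundamental property: relative entropy cannot be negative because it measures how different Q is from P.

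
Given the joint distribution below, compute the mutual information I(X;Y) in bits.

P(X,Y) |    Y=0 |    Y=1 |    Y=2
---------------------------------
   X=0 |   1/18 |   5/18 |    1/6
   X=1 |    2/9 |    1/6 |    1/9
0.1056 bits

Mutual information: I(X;Y) = H(X) + H(Y) - H(X,Y)

Marginals:
P(X) = (1/2, 1/2), H(X) = 1.0000 bits
P(Y) = (5/18, 4/9, 5/18), H(Y) = 1.5466 bits

Joint entropy: H(X,Y) = 2.4411 bits

I(X;Y) = 1.0000 + 1.5466 - 2.4411 = 0.1056 bits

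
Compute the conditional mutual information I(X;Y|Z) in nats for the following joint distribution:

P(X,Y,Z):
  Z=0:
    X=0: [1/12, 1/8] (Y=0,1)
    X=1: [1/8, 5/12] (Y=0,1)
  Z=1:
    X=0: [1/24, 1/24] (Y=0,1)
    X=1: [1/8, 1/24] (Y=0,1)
0.0180 nats

Conditional mutual information: I(X;Y|Z) = H(X|Z) + H(Y|Z) - H(X,Y|Z)

H(Z) = 0.5623
H(X,Z) = 1.1646 → H(X|Z) = 0.6023
H(Y,Z) = 1.1646 → H(Y|Z) = 0.6023
H(X,Y,Z) = 1.7489 → H(X,Y|Z) = 1.1866

I(X;Y|Z) = 0.6023 + 0.6023 - 1.1866 = 0.0180 nats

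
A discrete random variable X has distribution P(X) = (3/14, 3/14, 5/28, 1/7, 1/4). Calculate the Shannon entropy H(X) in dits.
0.6916 dits

Shannon entropy is H(X) = -Σ p(x) log p(x).

For P = (3/14, 3/14, 5/28, 1/7, 1/4):
H = -3/14 × log_10(3/14) -3/14 × log_10(3/14) -5/28 × log_10(5/28) -1/7 × log_10(1/7) -1/4 × log_10(1/4)
H = 0.6916 dits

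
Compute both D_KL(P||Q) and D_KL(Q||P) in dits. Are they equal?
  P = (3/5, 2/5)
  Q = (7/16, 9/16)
D_KL(P||Q) = 0.0231, D_KL(Q||P) = 0.0233

KL divergence is not symmetric: D_KL(P||Q) ≠ D_KL(Q||P) in general.

D_KL(P||Q) = 0.0231 dits
D_KL(Q||P) = 0.0233 dits

No, they are not equal!

This asymmetry is why KL divergence is not a true distance metric.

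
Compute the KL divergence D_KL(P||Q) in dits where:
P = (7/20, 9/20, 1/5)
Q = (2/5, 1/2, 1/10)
0.0193 dits

KL divergence: D_KL(P||Q) = Σ p(x) log(p(x)/q(x))

Computing term by term:
  x=0: 7/20 × log_10[(7/20)/(2/5)] = 7/20 × -0.0580 = -0.0203
  x=1: 9/20 × log_10[(9/20)/(1/2)] = 9/20 × -0.0458 = -0.0206
  x=2: 1/5 × log_10[(1/5)/(1/10)] = 1/5 × 0.3010 = 0.0602

D_KL(P||Q) = 0.0193 dits

Note: KL divergence is always non-negative and equals 0 iff P = Q.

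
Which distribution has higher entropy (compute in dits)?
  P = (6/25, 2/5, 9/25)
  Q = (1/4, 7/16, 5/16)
P

Computing entropies in dits:
H(P) = 0.4677
H(Q) = 0.4654

Distribution P has higher entropy.

Intuition: The distribution closer to uniform (more spread out) has higher entropy.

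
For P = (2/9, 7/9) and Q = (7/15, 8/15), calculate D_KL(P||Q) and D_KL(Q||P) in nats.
D_KL(P||Q) = 0.1286, D_KL(Q||P) = 0.1450

KL divergence is not symmetric: D_KL(P||Q) ≠ D_KL(Q||P) in general.

D_KL(P||Q) = 0.1286 nats
D_KL(Q||P) = 0.1450 nats

No, they are not equal!

This asymmetry is why KL divergence is not a true distance metric.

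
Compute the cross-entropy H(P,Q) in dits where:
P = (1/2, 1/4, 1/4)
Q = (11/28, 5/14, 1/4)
0.4652 dits

Cross-entropy: H(P,Q) = -Σ p(x) log q(x)

Alternatively: H(P,Q) = H(P) + D_KL(P||Q)
H(P) = 0.4515 dits
D_KL(P||Q) = 0.0136 dits

H(P,Q) = 0.4515 + 0.0136 = 0.4652 dits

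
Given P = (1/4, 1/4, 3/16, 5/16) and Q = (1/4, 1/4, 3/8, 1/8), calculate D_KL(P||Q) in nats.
0.1564 nats

KL divergence: D_KL(P||Q) = Σ p(x) log(p(x)/q(x))

Computing term by term:
  x=0: 1/4 × log_e[(1/4)/(1/4)] = 1/4 × 0.0000 = 0.0000
  x=1: 1/4 × log_e[(1/4)/(1/4)] = 1/4 × 0.0000 = 0.0000
  x=2: 3/16 × log_e[(3/16)/(3/8)] = 3/16 × -0.6931 = -0.1300
  x=3: 5/16 × log_e[(5/16)/(1/8)] = 5/16 × 0.9163 = 0.2863

D_KL(P||Q) = 0.1564 nats

Note: KL divergence is always non-negative and equals 0 iff P = Q.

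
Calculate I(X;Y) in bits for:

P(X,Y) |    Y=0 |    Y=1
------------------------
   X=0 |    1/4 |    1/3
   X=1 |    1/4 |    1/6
0.0207 bits

Mutual information: I(X;Y) = H(X) + H(Y) - H(X,Y)

Marginals:
P(X) = (7/12, 5/12), H(X) = 0.9799 bits
P(Y) = (1/2, 1/2), H(Y) = 1.0000 bits

Joint entropy: H(X,Y) = 1.9591 bits

I(X;Y) = 0.9799 + 1.0000 - 1.9591 = 0.0207 bits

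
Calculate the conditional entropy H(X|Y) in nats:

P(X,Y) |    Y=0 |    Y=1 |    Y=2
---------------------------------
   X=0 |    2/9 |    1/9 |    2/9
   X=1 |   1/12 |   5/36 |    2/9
0.6588 nats

Using the chain rule: H(X|Y) = H(X,Y) - H(Y)

First, compute H(X,Y) = 1.7281 nats

Marginal P(Y) = (11/36, 1/4, 4/9)
H(Y) = 1.0693 nats

H(X|Y) = H(X,Y) - H(Y) = 1.7281 - 1.0693 = 0.6588 nats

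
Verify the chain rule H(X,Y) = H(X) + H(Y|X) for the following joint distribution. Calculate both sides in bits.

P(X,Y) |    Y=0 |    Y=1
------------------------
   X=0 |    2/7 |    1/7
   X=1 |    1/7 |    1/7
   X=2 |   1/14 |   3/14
H(X,Y) = 2.4677, H(X) = 1.5567, H(Y|X) = 0.9111 (all in bits)

Chain rule: H(X,Y) = H(X) + H(Y|X)

Left side — joint entropy directly:
H(X,Y) = -Σ p(x,y) log p(x,y) = 2.4677 bits

Right side — compute H(Y|X) from the conditional distributions:
P(X) = (3/7, 2/7, 2/7), so H(X) = 1.5567 bits
H(Y|X) = Σ_x P(X=x) · H(Y|X=x):
  P(Y|X=0) = (2/3, 1/3), H(Y|X=0) = 0.9183, weight P(X=0) = 3/7
  P(Y|X=1) = (1/2, 1/2), H(Y|X=1) = 1.0000, weight P(X=1) = 2/7
  P(Y|X=2) = (1/4, 3/4), H(Y|X=2) = 0.8113, weight P(X=2) = 2/7
H(Y|X) = 0.9111 bits

H(X) + H(Y|X) = 1.5567 + 0.9111 = 2.4677 bits

Both sides equal 2.4677 bits. ✓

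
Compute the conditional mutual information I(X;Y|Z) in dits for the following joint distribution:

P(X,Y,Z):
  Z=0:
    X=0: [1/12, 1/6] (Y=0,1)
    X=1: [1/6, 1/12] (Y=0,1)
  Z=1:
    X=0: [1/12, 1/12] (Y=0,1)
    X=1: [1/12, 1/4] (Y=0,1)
0.0189 dits

Conditional mutual information: I(X;Y|Z) = H(X|Z) + H(Y|Z) - H(X,Y|Z)

H(Z) = 0.3010
H(X,Z) = 0.5898 → H(X|Z) = 0.2887
H(Y,Z) = 0.5898 → H(Y|Z) = 0.2887
H(X,Y,Z) = 0.8596 → H(X,Y|Z) = 0.5585

I(X;Y|Z) = 0.2887 + 0.2887 - 0.5585 = 0.0189 dits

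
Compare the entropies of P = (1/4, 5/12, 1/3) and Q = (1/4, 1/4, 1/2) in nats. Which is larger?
P

Computing entropies in nats:
H(P) = 1.0776
H(Q) = 1.0397

Distribution P has higher entropy.

Intuition: The distribution closer to uniform (more spread out) has higher entropy.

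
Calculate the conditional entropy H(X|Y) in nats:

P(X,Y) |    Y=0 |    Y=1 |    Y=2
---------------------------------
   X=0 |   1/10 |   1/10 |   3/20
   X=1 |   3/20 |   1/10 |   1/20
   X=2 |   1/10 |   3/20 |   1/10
1.0587 nats

Using the chain rule: H(X|Y) = H(X,Y) - H(Y)

First, compute H(X,Y) = 2.1548 nats

Marginal P(Y) = (7/20, 7/20, 3/10)
H(Y) = 1.0961 nats

H(X|Y) = H(X,Y) - H(Y) = 2.1548 - 1.0961 = 1.0587 nats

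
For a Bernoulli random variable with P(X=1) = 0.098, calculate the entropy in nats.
0.3207 nats

The binary entropy function is:
H(p) = -p log(p) - (1-p) log(1-p)

H(0.098) = -0.098 × log_e(0.098) - 0.902 × log_e(0.902)
H(0.098) = 0.3207 nats

Note: Binary entropy is maximized at p=0.5 (H=1 bit) and minimized at p=0 or p=1 (H=0).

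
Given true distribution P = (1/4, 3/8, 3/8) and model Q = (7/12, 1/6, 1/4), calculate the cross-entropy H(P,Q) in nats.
1.3265 nats

Cross-entropy: H(P,Q) = -Σ p(x) log q(x)

Alternatively: H(P,Q) = H(P) + D_KL(P||Q)
H(P) = 1.0822 nats
D_KL(P||Q) = 0.2443 nats

H(P,Q) = 1.0822 + 0.2443 = 1.3265 nats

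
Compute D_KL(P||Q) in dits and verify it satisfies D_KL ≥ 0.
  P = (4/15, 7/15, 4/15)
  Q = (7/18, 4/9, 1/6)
0.0206 dits

KL divergence satisfies the Gibbs inequality: D_KL(P||Q) ≥ 0 for all distributions P, Q.

D_KL(P||Q) = Σ p(x) log(p(x)/q(x))
Term by term:
  x=0: 4/15 × log_10[(4/15)/(7/18)] = -0.0437
  x=1: 7/15 × log_10[(7/15)/(4/9)] = 0.0099
  x=2: 4/15 × log_10[(4/15)/(1/6)] = 0.0544
D_KL(P||Q) = 0.0206 dits

D_KL(P||Q) = 0.0206 ≥ 0 ✓

This non-negativity is a fundamental property: relative entropy cannot be negative because it measures how different Q is from P.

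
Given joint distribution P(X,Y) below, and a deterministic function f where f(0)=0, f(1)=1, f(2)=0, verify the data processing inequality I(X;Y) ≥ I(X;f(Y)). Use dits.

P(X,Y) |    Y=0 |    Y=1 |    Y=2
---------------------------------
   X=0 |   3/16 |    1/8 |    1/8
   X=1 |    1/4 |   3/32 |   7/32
I(X;Y) = 0.0051, I(X;f(Y)) = 0.0044, inequality holds: 0.0051 ≥ 0.0044

Data Processing Inequality: For any Markov chain X → Y → Z, we have I(X;Y) ≥ I(X;Z).

Here Z = f(Y) is a deterministic function of Y, forming X → Y → Z.

Original I(X;Y) = 0.0051 dits

After applying f:
P(X,Z) where Z=f(Y):
- P(X,Z=0) = P(X,Y=0) + P(X,Y=2)
- P(X,Z=1) = P(X,Y=1)

I(X;Z) = I(X;f(Y)) = 0.0044 dits

Verification: 0.0051 ≥ 0.0044 ✓

Information cannot be created by processing; the function f can only lose information about X.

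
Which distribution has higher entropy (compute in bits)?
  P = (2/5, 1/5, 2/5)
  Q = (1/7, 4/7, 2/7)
P

Computing entropies in bits:
H(P) = 1.5219
H(Q) = 1.3788

Distribution P has higher entropy.

Intuition: The distribution closer to uniform (more spread out) has higher entropy.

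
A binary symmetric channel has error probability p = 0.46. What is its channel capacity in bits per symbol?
0.0046 bits

For a binary symmetric channel (BSC) with error probability p:
Capacity C = 1 - H(p) bits per symbol

where H(p) = -p log₂(p) - (1-p) log₂(1-p) is the binary entropy function.

H(0.46) = 0.9954 bits
C = 1 - 0.9954 = 0.0046 bits per symbol

This means we can reliably transmit up to 0.0046 bits of information per channel use.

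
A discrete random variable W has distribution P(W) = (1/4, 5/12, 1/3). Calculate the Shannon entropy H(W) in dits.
0.4680 dits

Shannon entropy is H(X) = -Σ p(x) log p(x).

For P = (1/4, 5/12, 1/3):
H = -1/4 × log_10(1/4) -5/12 × log_10(5/12) -1/3 × log_10(1/3)
H = 0.4680 dits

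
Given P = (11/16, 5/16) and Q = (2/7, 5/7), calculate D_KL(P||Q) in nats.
0.3453 nats

KL divergence: D_KL(P||Q) = Σ p(x) log(p(x)/q(x))

Computing term by term:
  x=0: 11/16 × log_e[(11/16)/(2/7)] = 11/16 × 0.8781 = 0.6037
  x=1: 5/16 × log_e[(5/16)/(5/7)] = 5/16 × -0.8267 = -0.2583

D_KL(P||Q) = 0.3453 nats

Note: KL divergence is always non-negative and equals 0 iff P = Q.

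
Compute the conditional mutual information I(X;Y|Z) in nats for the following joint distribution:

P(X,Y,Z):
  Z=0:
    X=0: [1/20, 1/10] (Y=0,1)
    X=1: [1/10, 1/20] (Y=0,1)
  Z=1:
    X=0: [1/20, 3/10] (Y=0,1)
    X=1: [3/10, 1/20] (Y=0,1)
0.2151 nats

Conditional mutual information: I(X;Y|Z) = H(X|Z) + H(Y|Z) - H(X,Y|Z)

H(Z) = 0.6109
H(X,Z) = 1.3040 → H(X|Z) = 0.6931
H(Y,Z) = 1.3040 → H(Y|Z) = 0.6931
H(X,Y,Z) = 1.7820 → H(X,Y|Z) = 1.1712

I(X;Y|Z) = 0.6931 + 0.6931 - 1.1712 = 0.2151 nats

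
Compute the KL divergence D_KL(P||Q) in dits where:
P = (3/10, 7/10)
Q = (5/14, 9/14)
0.0032 dits

KL divergence: D_KL(P||Q) = Σ p(x) log(p(x)/q(x))

Computing term by term:
  x=0: 3/10 × log_10[(3/10)/(5/14)] = 3/10 × -0.0757 = -0.0227
  x=1: 7/10 × log_10[(7/10)/(9/14)] = 7/10 × 0.0370 = 0.0259

D_KL(P||Q) = 0.0032 dits

Note: KL divergence is always non-negative and equals 0 iff P = Q.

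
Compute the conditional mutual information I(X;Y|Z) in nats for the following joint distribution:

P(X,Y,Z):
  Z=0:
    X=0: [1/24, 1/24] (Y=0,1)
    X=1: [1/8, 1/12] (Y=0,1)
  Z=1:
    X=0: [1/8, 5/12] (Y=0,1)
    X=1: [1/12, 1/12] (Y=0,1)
0.0222 nats

Conditional mutual information: I(X;Y|Z) = H(X|Z) + H(Y|Z) - H(X,Y|Z)

H(Z) = 0.6036
H(X,Z) = 1.1646 → H(X|Z) = 0.5610
H(Y,Z) = 1.2319 → H(Y|Z) = 0.6283
H(X,Y,Z) = 1.7707 → H(X,Y|Z) = 1.1671

I(X;Y|Z) = 0.5610 + 0.6283 - 1.1671 = 0.0222 nats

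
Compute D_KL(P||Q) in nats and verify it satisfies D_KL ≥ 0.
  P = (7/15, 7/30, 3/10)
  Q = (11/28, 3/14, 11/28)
0.0193 nats

KL divergence satisfies the Gibbs inequality: D_KL(P||Q) ≥ 0 for all distributions P, Q.

D_KL(P||Q) = Σ p(x) log(p(x)/q(x))
Term by term:
  x=0: 7/15 × log_e[(7/15)/(11/28)] = 0.0803
  x=1: 7/30 × log_e[(7/30)/(3/14)] = 0.0199
  x=2: 3/10 × log_e[(3/10)/(11/28)] = -0.0809
D_KL(P||Q) = 0.0193 nats

D_KL(P||Q) = 0.0193 ≥ 0 ✓

This non-negativity is a fundamental property: relative entropy cannot be negative because it measures how different Q is from P.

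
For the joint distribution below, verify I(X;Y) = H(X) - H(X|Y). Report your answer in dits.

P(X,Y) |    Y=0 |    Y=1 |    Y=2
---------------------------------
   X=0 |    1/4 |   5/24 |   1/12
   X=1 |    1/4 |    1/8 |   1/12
I(X;Y) = 0.0031 dits

Mutual information has multiple equivalent forms:
- I(X;Y) = H(X) - H(X|Y)
- I(X;Y) = H(Y) - H(Y|X)
- I(X;Y) = H(X) + H(Y) - H(X,Y)

Computing all quantities:
H(X) = 0.2995, H(Y) = 0.4392, H(X,Y) = 0.7357
H(X|Y) = 0.2965, H(Y|X) = 0.4362

Verification:
H(X) - H(X|Y) = 0.2995 - 0.2965 = 0.0031
H(Y) - H(Y|X) = 0.4392 - 0.4362 = 0.0031
H(X) + H(Y) - H(X,Y) = 0.2995 + 0.4392 - 0.7357 = 0.0031

All forms give I(X;Y) = 0.0031 dits. ✓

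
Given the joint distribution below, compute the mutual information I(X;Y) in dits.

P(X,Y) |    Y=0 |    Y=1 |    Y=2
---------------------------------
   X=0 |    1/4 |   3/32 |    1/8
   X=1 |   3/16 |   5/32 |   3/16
0.0073 dits

Mutual information: I(X;Y) = H(X) + H(Y) - H(X,Y)

Marginals:
P(X) = (15/32, 17/32), H(X) = 0.3002 dits
P(Y) = (7/16, 1/4, 5/16), H(Y) = 0.4654 dits

Joint entropy: H(X,Y) = 0.7584 dits

I(X;Y) = 0.3002 + 0.4654 - 0.7584 = 0.0073 dits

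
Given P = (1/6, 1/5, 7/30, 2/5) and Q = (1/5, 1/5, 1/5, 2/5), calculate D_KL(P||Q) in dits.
0.0024 dits

KL divergence: D_KL(P||Q) = Σ p(x) log(p(x)/q(x))

Computing term by term:
  x=0: 1/6 × log_10[(1/6)/(1/5)] = 1/6 × -0.0792 = -0.0132
  x=1: 1/5 × log_10[(1/5)/(1/5)] = 1/5 × 0.0000 = 0.0000
  x=2: 7/30 × log_10[(7/30)/(1/5)] = 7/30 × 0.0669 = 0.0156
  x=3: 2/5 × log_10[(2/5)/(2/5)] = 2/5 × 0.0000 = 0.0000

D_KL(P||Q) = 0.0024 dits

Note: KL divergence is always non-negative and equals 0 iff P = Q.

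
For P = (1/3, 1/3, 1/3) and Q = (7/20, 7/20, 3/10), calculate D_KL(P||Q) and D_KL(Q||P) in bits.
D_KL(P||Q) = 0.0037, D_KL(Q||P) = 0.0037

KL divergence is not symmetric: D_KL(P||Q) ≠ D_KL(Q||P) in general.

D_KL(P||Q) = 0.0037 bits
D_KL(Q||P) = 0.0037 bits

In this case they happen to be equal (to 4 decimal places).

This asymmetry is why KL divergence is not a true distance metric.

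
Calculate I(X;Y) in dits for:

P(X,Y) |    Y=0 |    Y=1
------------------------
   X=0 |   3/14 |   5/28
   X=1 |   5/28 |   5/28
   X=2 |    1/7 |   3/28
0.0007 dits

Mutual information: I(X;Y) = H(X) + H(Y) - H(X,Y)

Marginals:
P(X) = (11/28, 5/14, 1/4), H(X) = 0.4696 dits
P(Y) = (15/28, 13/28), H(Y) = 0.2999 dits

Joint entropy: H(X,Y) = 0.7688 dits

I(X;Y) = 0.4696 + 0.2999 - 0.7688 = 0.0007 dits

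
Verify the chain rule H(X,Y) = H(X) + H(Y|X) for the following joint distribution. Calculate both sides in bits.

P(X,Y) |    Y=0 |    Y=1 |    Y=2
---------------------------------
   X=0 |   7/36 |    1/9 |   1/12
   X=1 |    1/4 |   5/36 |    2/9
H(X,Y) = 2.4881, H(X) = 0.9641, H(Y|X) = 1.5240 (all in bits)

Chain rule: H(X,Y) = H(X) + H(Y|X)

Left side — joint entropy directly:
H(X,Y) = -Σ p(x,y) log p(x,y) = 2.4881 bits

Right side — compute H(Y|X) from the conditional distributions:
P(X) = (7/18, 11/18), so H(X) = 0.9641 bits
H(Y|X) = Σ_x P(X=x) · H(Y|X=x):
  P(Y|X=0) = (1/2, 2/7, 3/14), H(Y|X=0) = 1.4926, weight P(X=0) = 7/18
  P(Y|X=1) = (9/22, 5/22, 4/11), H(Y|X=1) = 1.5440, weight P(X=1) = 11/18
H(Y|X) = 1.5240 bits

H(X) + H(Y|X) = 0.9641 + 1.5240 = 2.4881 bits

Both sides equal 2.4881 bits. ✓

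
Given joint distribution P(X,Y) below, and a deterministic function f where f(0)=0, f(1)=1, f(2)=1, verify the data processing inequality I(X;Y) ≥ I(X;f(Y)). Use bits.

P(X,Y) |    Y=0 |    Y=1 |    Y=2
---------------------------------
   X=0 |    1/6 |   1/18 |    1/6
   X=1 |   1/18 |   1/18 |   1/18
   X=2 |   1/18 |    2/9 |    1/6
I(X;Y) = 0.1192, I(X;f(Y)) = 0.0746, inequality holds: 0.1192 ≥ 0.0746

Data Processing Inequality: For any Markov chain X → Y → Z, we have I(X;Y) ≥ I(X;Z).

Here Z = f(Y) is a deterministic function of Y, forming X → Y → Z.

Original I(X;Y) = 0.1192 bits

After applying f:
P(X,Z) where Z=f(Y):
- P(X,Z=0) = P(X,Y=0)
- P(X,Z=1) = P(X,Y=1) + P(X,Y=2)

I(X;Z) = I(X;f(Y)) = 0.0746 bits

Verification: 0.1192 ≥ 0.0746 ✓

Information cannot be created by processing; the function f can only lose information about X.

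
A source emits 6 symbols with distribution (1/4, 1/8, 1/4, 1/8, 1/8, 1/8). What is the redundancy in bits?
0.0850 bits

Redundancy measures how far a source is from maximum entropy:
R = H_max - H(X)

Maximum entropy for 6 symbols: H_max = log_2(6) = 2.5850 bits
Actual entropy: H(X) = 2.5000 bits
Redundancy: R = 2.5850 - 2.5000 = 0.0850 bits

This redundancy represents potential for compression: the source could be compressed by 0.0850 bits per symbol.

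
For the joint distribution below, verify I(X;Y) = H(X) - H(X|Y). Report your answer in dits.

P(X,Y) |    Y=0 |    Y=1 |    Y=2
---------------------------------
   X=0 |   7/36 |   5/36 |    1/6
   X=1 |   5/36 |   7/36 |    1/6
I(X;Y) = 0.0040 dits

Mutual information has multiple equivalent forms:
- I(X;Y) = H(X) - H(X|Y)
- I(X;Y) = H(Y) - H(Y|X)
- I(X;Y) = H(X) + H(Y) - H(X,Y)

Computing all quantities:
H(X) = 0.3010, H(Y) = 0.4771, H(X,Y) = 0.7741
H(X|Y) = 0.2970, H(Y|X) = 0.4731

Verification:
H(X) - H(X|Y) = 0.3010 - 0.2970 = 0.0040
H(Y) - H(Y|X) = 0.4771 - 0.4731 = 0.0040
H(X) + H(Y) - H(X,Y) = 0.3010 + 0.4771 - 0.7741 = 0.0040

All forms give I(X;Y) = 0.0040 dits. ✓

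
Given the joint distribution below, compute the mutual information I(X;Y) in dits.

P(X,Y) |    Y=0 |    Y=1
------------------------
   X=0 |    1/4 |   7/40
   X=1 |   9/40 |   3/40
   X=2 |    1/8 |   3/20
0.0117 dits

Mutual information: I(X;Y) = H(X) + H(Y) - H(X,Y)

Marginals:
P(X) = (17/40, 3/10, 11/40), H(X) = 0.4690 dits
P(Y) = (3/5, 2/5), H(Y) = 0.2923 dits

Joint entropy: H(X,Y) = 0.7496 dits

I(X;Y) = 0.4690 + 0.2923 - 0.7496 = 0.0117 dits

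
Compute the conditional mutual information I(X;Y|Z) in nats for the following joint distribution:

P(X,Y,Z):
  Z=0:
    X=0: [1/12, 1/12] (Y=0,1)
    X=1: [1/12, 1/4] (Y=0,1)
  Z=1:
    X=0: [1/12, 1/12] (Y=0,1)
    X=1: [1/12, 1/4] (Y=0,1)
0.0306 nats

Conditional mutual information: I(X;Y|Z) = H(X|Z) + H(Y|Z) - H(X,Y|Z)

H(Z) = 0.6931
H(X,Z) = 1.3297 → H(X|Z) = 0.6365
H(Y,Z) = 1.3297 → H(Y|Z) = 0.6365
H(X,Y,Z) = 1.9356 → H(X,Y|Z) = 1.2425

I(X;Y|Z) = 0.6365 + 0.6365 - 1.2425 = 0.0306 nats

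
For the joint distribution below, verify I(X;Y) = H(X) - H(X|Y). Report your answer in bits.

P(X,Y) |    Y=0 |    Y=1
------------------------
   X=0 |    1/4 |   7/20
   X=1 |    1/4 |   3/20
I(X;Y) = 0.0303 bits

Mutual information has multiple equivalent forms:
- I(X;Y) = H(X) - H(X|Y)
- I(X;Y) = H(Y) - H(Y|X)
- I(X;Y) = H(X) + H(Y) - H(X,Y)

Computing all quantities:
H(X) = 0.9710, H(Y) = 1.0000, H(X,Y) = 1.9406
H(X|Y) = 0.9406, H(Y|X) = 0.9697

Verification:
H(X) - H(X|Y) = 0.9710 - 0.9406 = 0.0303
H(Y) - H(Y|X) = 1.0000 - 0.9697 = 0.0303
H(X) + H(Y) - H(X,Y) = 0.9710 + 1.0000 - 1.9406 = 0.0303

All forms give I(X;Y) = 0.0303 bits. ✓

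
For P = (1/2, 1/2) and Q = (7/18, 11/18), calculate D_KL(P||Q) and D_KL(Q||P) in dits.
D_KL(P||Q) = 0.0110, D_KL(Q||P) = 0.0108

KL divergence is not symmetric: D_KL(P||Q) ≠ D_KL(Q||P) in general.

D_KL(P||Q) = 0.0110 dits
D_KL(Q||P) = 0.0108 dits

No, they are not equal!

This asymmetry is why KL divergence is not a true distance metric.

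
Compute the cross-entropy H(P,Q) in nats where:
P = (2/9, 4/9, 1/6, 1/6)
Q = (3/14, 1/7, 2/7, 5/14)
1.5876 nats

Cross-entropy: H(P,Q) = -Σ p(x) log q(x)

Alternatively: H(P,Q) = H(P) + D_KL(P||Q)
H(P) = 1.2919 nats
D_KL(P||Q) = 0.2957 nats

H(P,Q) = 1.2919 + 0.2957 = 1.5876 nats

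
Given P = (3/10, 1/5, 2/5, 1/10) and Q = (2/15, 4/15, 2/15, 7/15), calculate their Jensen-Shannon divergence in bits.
0.1703 bits

Jensen-Shannon divergence is:
JSD(P||Q) = 0.5 × D_KL(P||M) + 0.5 × D_KL(Q||M)
where M = 0.5 × (P + Q) is the mixture distribution.

M = 0.5 × (3/10, 1/5, 2/5, 1/10) + 0.5 × (2/15, 4/15, 2/15, 7/15) = (0.216667, 7/30, 4/15, 0.283333)

D_KL(P||M) = 0.1801 bits
D_KL(Q||M) = 0.1606 bits

JSD(P||Q) = 0.5 × 0.1801 + 0.5 × 0.1606 = 0.1703 bits

Unlike KL divergence, JSD is symmetric and bounded: 0 ≤ JSD ≤ log(2).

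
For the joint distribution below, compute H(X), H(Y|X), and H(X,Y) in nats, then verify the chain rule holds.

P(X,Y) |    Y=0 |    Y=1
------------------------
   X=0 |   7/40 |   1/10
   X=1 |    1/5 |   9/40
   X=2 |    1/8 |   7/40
H(X,Y) = 1.7577, H(X) = 1.0799, H(Y|X) = 0.6779 (all in nats)

Chain rule: H(X,Y) = H(X) + H(Y|X)

Left side — joint entropy directly:
H(X,Y) = -Σ p(x,y) log p(x,y) = 1.7577 nats

Right side — compute H(Y|X) from the conditional distributions:
P(X) = (11/40, 17/40, 3/10), so H(X) = 1.0799 nats
H(Y|X) = Σ_x P(X=x) · H(Y|X=x):
  P(Y|X=0) = (7/11, 4/11), H(Y|X=0) = 0.6555, weight P(X=0) = 11/40
  P(Y|X=1) = (8/17, 9/17), H(Y|X=1) = 0.6914, weight P(X=1) = 17/40
  P(Y|X=2) = (5/12, 7/12), H(Y|X=2) = 0.6792, weight P(X=2) = 3/10
H(Y|X) = 0.6779 nats

H(X) + H(Y|X) = 1.0799 + 0.6779 = 1.7577 nats

Both sides equal 1.7577 nats. ✓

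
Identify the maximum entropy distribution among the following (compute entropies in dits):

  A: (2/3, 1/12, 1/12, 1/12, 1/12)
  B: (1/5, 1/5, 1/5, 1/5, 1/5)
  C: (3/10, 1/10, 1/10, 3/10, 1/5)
B

For a discrete distribution over n outcomes, entropy is maximized by the uniform distribution.

Computing entropies:
H(A) = 0.4771 dits
H(B) = 0.6990 dits
H(C) = 0.6535 dits

The uniform distribution (where all probabilities equal 1/5) achieves the maximum entropy of log_10(5) = 0.6990 dits.

Distribution B has the highest entropy.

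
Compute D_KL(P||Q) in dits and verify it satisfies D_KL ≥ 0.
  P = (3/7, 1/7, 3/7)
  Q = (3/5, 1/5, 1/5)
0.0584 dits

KL divergence satisfies the Gibbs inequality: D_KL(P||Q) ≥ 0 for all distributions P, Q.

D_KL(P||Q) = Σ p(x) log(p(x)/q(x))
Term by term:
  x=0: 3/7 × log_10[(3/7)/(3/5)] = -0.0626
  x=1: 1/7 × log_10[(1/7)/(1/5)] = -0.0209
  x=2: 3/7 × log_10[(3/7)/(1/5)] = 0.1419
D_KL(P||Q) = 0.0584 dits

D_KL(P||Q) = 0.0584 ≥ 0 ✓

This non-negativity is a fundamental property: relative entropy cannot be negative because it measures how different Q is from P.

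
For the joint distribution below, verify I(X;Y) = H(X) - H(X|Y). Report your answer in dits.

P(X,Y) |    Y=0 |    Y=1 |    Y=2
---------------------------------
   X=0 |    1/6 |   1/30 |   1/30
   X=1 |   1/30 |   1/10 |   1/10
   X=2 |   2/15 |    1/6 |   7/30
I(X;Y) = 0.0450 dits

Mutual information has multiple equivalent forms:
- I(X;Y) = H(X) - H(X|Y)
- I(X;Y) = H(Y) - H(Y|X)
- I(X;Y) = H(X) + H(Y) - H(X,Y)

Computing all quantities:
H(X) = 0.4405, H(Y) = 0.4757, H(X,Y) = 0.8712
H(X|Y) = 0.3956, H(Y|X) = 0.4307

Verification:
H(X) - H(X|Y) = 0.4405 - 0.3956 = 0.0450
H(Y) - H(Y|X) = 0.4757 - 0.4307 = 0.0450
H(X) + H(Y) - H(X,Y) = 0.4405 + 0.4757 - 0.8712 = 0.0450

All forms give I(X;Y) = 0.0450 dits. ✓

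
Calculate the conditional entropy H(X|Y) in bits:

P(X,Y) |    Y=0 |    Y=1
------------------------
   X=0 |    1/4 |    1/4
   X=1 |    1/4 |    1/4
1.0000 bits

Using the chain rule: H(X|Y) = H(X,Y) - H(Y)

First, compute H(X,Y) = 2.0000 bits

Marginal P(Y) = (1/2, 1/2)
H(Y) = 1.0000 bits

H(X|Y) = H(X,Y) - H(Y) = 2.0000 - 1.0000 = 1.0000 bits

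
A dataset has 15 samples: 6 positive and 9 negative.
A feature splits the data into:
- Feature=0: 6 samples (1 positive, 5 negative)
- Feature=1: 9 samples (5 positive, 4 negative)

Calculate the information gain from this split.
0.1163 bits

Information Gain = H(Y) - H(Y|Feature)

Before split:
P(positive) = 6/15 = 0.4000
H(Y) = 0.9710 bits

After split:
Feature=0: H = 0.6500 bits (weight = 6/15)
Feature=1: H = 0.9911 bits (weight = 9/15)
H(Y|Feature) = (6/15)×0.6500 + (9/15)×0.9911 = 0.8547 bits

Information Gain = 0.9710 - 0.8547 = 0.1163 bits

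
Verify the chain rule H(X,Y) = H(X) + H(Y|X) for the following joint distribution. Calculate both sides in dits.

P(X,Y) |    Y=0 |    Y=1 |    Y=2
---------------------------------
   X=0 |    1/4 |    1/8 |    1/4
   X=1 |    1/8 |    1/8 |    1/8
H(X,Y) = 0.7526, H(X) = 0.2873, H(Y|X) = 0.4653 (all in dits)

Chain rule: H(X,Y) = H(X) + H(Y|X)

Left side — joint entropy directly:
H(X,Y) = -Σ p(x,y) log p(x,y) = 0.7526 dits

Right side — compute H(Y|X) from the conditional distributions:
P(X) = (5/8, 3/8), so H(X) = 0.2873 dits
H(Y|X) = Σ_x P(X=x) · H(Y|X=x):
  P(Y|X=0) = (2/5, 1/5, 2/5), H(Y|X=0) = 0.4581, weight P(X=0) = 5/8
  P(Y|X=1) = (1/3, 1/3, 1/3), H(Y|X=1) = 0.4771, weight P(X=1) = 3/8
H(Y|X) = 0.4653 dits

H(X) + H(Y|X) = 0.2873 + 0.4653 = 0.7526 dits

Both sides equal 0.7526 dits. ✓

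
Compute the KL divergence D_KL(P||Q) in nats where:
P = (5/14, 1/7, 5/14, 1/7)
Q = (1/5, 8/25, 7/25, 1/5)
0.1307 nats

KL divergence: D_KL(P||Q) = Σ p(x) log(p(x)/q(x))

Computing term by term:
  x=0: 5/14 × log_e[(5/14)/(1/5)] = 5/14 × 0.5798 = 0.2071
  x=1: 1/7 × log_e[(1/7)/(8/25)] = 1/7 × -0.8065 = -0.1152
  x=2: 5/14 × log_e[(5/14)/(7/25)] = 5/14 × 0.2433 = 0.0869
  x=3: 1/7 × log_e[(1/7)/(1/5)] = 1/7 × -0.3365 = -0.0481

D_KL(P||Q) = 0.1307 nats

Note: KL divergence is always non-negative and equals 0 iff P = Q.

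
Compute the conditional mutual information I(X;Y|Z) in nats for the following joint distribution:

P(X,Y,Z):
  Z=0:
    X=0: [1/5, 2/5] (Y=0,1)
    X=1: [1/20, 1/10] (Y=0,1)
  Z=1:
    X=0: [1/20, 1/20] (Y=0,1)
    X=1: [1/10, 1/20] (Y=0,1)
0.0035 nats

Conditional mutual information: I(X;Y|Z) = H(X|Z) + H(Y|Z) - H(X,Y|Z)

H(Z) = 0.5623
H(X,Z) = 1.1059 → H(X|Z) = 0.5436
H(Y,Z) = 1.2080 → H(Y|Z) = 0.6456
H(X,Y,Z) = 1.7481 → H(X,Y|Z) = 1.1857

I(X;Y|Z) = 0.5436 + 0.6456 - 1.1857 = 0.0035 nats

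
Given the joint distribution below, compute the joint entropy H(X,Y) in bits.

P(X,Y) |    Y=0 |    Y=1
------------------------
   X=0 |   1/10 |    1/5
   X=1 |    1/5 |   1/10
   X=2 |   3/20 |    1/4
2.5037 bits

Joint entropy is H(X,Y) = -Σ_{x,y} p(x,y) log p(x,y).

Summing over all non-zero entries:
H(X,Y) = -[1/10·log_2(1/10) + 1/5·log_2(1/5) + 1/5·log_2(1/5) + 1/10·log_2(1/10) + 3/20·log_2(3/20) + 1/4·log_2(1/4)]
H(X,Y) = 2.5037 bits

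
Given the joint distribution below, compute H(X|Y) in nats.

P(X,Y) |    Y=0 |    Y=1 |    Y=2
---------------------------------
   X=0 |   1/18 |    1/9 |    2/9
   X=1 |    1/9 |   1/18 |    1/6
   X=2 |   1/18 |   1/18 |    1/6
1.0670 nats

Using the chain rule: H(X|Y) = H(X,Y) - H(Y)

First, compute H(X,Y) = 2.0621 nats

Marginal P(Y) = (2/9, 2/9, 5/9)
H(Y) = 0.9950 nats

H(X|Y) = H(X,Y) - H(Y) = 2.0621 - 0.9950 = 1.0670 nats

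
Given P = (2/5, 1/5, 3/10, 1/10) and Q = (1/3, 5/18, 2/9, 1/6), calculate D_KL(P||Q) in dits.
0.0201 dits

KL divergence: D_KL(P||Q) = Σ p(x) log(p(x)/q(x))

Computing term by term:
  x=0: 2/5 × log_10[(2/5)/(1/3)] = 2/5 × 0.0792 = 0.0317
  x=1: 1/5 × log_10[(1/5)/(5/18)] = 1/5 × -0.1427 = -0.0285
  x=2: 3/10 × log_10[(3/10)/(2/9)] = 3/10 × 0.1303 = 0.0391
  x=3: 1/10 × log_10[(1/10)/(1/6)] = 1/10 × -0.2218 = -0.0222

D_KL(P||Q) = 0.0201 dits

Note: KL divergence is always non-negative and equals 0 iff P = Q.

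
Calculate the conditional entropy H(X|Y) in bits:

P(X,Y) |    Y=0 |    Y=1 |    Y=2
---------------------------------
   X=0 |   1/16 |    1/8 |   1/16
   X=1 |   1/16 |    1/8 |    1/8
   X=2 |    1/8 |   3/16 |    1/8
1.5316 bits

Using the chain rule: H(X|Y) = H(X,Y) - H(Y)

First, compute H(X,Y) = 3.0778 bits

Marginal P(Y) = (1/4, 7/16, 5/16)
H(Y) = 1.5462 bits

H(X|Y) = H(X,Y) - H(Y) = 3.0778 - 1.5462 = 1.5316 bits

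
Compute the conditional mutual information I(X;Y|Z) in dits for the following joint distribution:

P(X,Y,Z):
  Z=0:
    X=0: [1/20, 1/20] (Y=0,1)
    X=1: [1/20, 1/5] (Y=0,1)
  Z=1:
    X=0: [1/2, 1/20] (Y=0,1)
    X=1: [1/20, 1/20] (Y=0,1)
0.0248 dits

Conditional mutual information: I(X;Y|Z) = H(X|Z) + H(Y|Z) - H(X,Y|Z)

H(Z) = 0.2812
H(X,Z) = 0.4933 → H(X|Z) = 0.2121
H(Y,Z) = 0.4933 → H(Y|Z) = 0.2121
H(X,Y,Z) = 0.6806 → H(X,Y|Z) = 0.3994

I(X;Y|Z) = 0.2121 + 0.2121 - 0.3994 = 0.0248 dits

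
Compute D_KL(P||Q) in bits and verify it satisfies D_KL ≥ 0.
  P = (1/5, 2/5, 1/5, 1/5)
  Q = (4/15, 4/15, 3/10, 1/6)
0.0866 bits

KL divergence satisfies the Gibbs inequality: D_KL(P||Q) ≥ 0 for all distributions P, Q.

D_KL(P||Q) = Σ p(x) log(p(x)/q(x))
Term by term:
  x=0: 1/5 × log_2[(1/5)/(4/15)] = -0.0830
  x=1: 2/5 × log_2[(2/5)/(4/15)] = 0.2340
  x=2: 1/5 × log_2[(1/5)/(3/10)] = -0.1170
  x=3: 1/5 × log_2[(1/5)/(1/6)] = 0.0526
D_KL(P||Q) = 0.0866 bits

D_KL(P||Q) = 0.0866 ≥ 0 ✓

This non-negativity is a fundamental property: relative entropy cannot be negative because it measures how different Q is from P.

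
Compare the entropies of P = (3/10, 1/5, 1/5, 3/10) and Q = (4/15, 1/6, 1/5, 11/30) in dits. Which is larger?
P

Computing entropies in dits:
H(P) = 0.5933
H(Q) = 0.5823

Distribution P has higher entropy.

Intuition: The distribution closer to uniform (more spread out) has higher entropy.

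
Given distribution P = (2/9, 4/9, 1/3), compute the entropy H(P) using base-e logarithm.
1.0609 nats

Shannon entropy is H(X) = -Σ p(x) log p(x).

For P = (2/9, 4/9, 1/3):
H = -2/9 × log_e(2/9) -4/9 × log_e(4/9) -1/3 × log_e(1/3)
H = 1.0609 nats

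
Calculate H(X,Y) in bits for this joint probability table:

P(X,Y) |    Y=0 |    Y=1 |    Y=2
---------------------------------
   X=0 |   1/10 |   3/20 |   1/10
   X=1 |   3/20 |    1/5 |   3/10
2.4710 bits

Joint entropy is H(X,Y) = -Σ_{x,y} p(x,y) log p(x,y).

Summing over all non-zero entries:
H(X,Y) = -[1/10·log_2(1/10) + 3/20·log_2(3/20) + 1/10·log_2(1/10) + 3/20·log_2(3/20) + 1/5·log_2(1/5) + 3/10·log_2(3/10)]
H(X,Y) = 2.4710 bits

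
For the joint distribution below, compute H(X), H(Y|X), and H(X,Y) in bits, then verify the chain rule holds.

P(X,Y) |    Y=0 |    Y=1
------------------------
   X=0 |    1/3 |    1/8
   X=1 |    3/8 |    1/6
H(X,Y) = 1.8648, H(X) = 0.9950, H(Y|X) = 0.8698 (all in bits)

Chain rule: H(X,Y) = H(X) + H(Y|X)

Left side — joint entropy directly:
H(X,Y) = -Σ p(x,y) log p(x,y) = 1.8648 bits

Right side — compute H(Y|X) from the conditional distributions:
P(X) = (11/24, 13/24), so H(X) = 0.9950 bits
H(Y|X) = Σ_x P(X=x) · H(Y|X=x):
  P(Y|X=0) = (8/11, 3/11), H(Y|X=0) = 0.8454, weight P(X=0) = 11/24
  P(Y|X=1) = (9/13, 4/13), H(Y|X=1) = 0.8905, weight P(X=1) = 13/24
H(Y|X) = 0.8698 bits

H(X) + H(Y|X) = 0.9950 + 0.8698 = 1.8648 bits

Both sides equal 1.8648 bits. ✓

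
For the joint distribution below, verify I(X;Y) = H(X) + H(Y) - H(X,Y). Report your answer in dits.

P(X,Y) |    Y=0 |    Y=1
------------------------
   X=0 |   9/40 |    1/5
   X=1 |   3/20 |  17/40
I(X;Y) = 0.0164 dits

Mutual information has multiple equivalent forms:
- I(X;Y) = H(X) - H(X|Y)
- I(X;Y) = H(Y) - H(Y|X)
- I(X;Y) = H(X) + H(Y) - H(X,Y)

Computing all quantities:
H(X) = 0.2961, H(Y) = 0.2873, H(X,Y) = 0.5671
H(X|Y) = 0.2798, H(Y|X) = 0.2709

Verification:
H(X) - H(X|Y) = 0.2961 - 0.2798 = 0.0164
H(Y) - H(Y|X) = 0.2873 - 0.2709 = 0.0164
H(X) + H(Y) - H(X,Y) = 0.2961 + 0.2873 - 0.5671 = 0.0164

All forms give I(X;Y) = 0.0164 dits. ✓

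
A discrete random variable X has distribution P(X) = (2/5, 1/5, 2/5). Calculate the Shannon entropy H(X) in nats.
1.0549 nats

Shannon entropy is H(X) = -Σ p(x) log p(x).

For P = (2/5, 1/5, 2/5):
H = -2/5 × log_e(2/5) -1/5 × log_e(1/5) -2/5 × log_e(2/5)
H = 1.0549 nats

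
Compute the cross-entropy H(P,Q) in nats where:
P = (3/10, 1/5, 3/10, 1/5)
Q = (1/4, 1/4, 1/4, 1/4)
1.3863 nats

Cross-entropy: H(P,Q) = -Σ p(x) log q(x)

Alternatively: H(P,Q) = H(P) + D_KL(P||Q)
H(P) = 1.3662 nats
D_KL(P||Q) = 0.0201 nats

H(P,Q) = 1.3662 + 0.0201 = 1.3863 nats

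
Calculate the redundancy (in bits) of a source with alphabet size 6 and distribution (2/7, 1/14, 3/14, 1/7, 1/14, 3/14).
0.1712 bits

Redundancy measures how far a source is from maximum entropy:
R = H_max - H(X)

Maximum entropy for 6 symbols: H_max = log_2(6) = 2.5850 bits
Actual entropy: H(X) = 2.4138 bits
Redundancy: R = 2.5850 - 2.4138 = 0.1712 bits

This redundancy represents potential for compression: the source could be compressed by 0.1712 bits per symbol.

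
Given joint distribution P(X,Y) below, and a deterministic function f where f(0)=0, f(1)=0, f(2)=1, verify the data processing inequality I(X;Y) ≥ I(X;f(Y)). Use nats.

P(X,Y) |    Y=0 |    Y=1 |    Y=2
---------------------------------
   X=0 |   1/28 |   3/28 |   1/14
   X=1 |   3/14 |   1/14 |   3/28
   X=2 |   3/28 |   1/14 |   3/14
I(X;Y) = 0.0829, I(X;f(Y)) = 0.0327, inequality holds: 0.0829 ≥ 0.0327

Data Processing Inequality: For any Markov chain X → Y → Z, we have I(X;Y) ≥ I(X;Z).

Here Z = f(Y) is a deterministic function of Y, forming X → Y → Z.

Original I(X;Y) = 0.0829 nats

After applying f:
P(X,Z) where Z=f(Y):
- P(X,Z=0) = P(X,Y=0) + P(X,Y=1)
- P(X,Z=1) = P(X,Y=2)

I(X;Z) = I(X;f(Y)) = 0.0327 nats

Verification: 0.0829 ≥ 0.0327 ✓

Information cannot be created by processing; the function f can only lose information about X.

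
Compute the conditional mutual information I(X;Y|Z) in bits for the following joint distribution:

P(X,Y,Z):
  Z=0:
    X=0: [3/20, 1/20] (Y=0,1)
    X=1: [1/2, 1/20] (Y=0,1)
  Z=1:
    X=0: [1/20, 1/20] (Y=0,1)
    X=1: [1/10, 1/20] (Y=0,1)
0.0259 bits

Conditional mutual information: I(X;Y|Z) = H(X|Z) + H(Y|Z) - H(X,Y|Z)

H(Z) = 0.8113
H(X,Z) = 1.6815 → H(X|Z) = 0.8702
H(Y,Z) = 1.4789 → H(Y|Z) = 0.6676
H(X,Y,Z) = 2.3232 → H(X,Y|Z) = 1.5119

I(X;Y|Z) = 0.8702 + 0.6676 - 1.5119 = 0.0259 bits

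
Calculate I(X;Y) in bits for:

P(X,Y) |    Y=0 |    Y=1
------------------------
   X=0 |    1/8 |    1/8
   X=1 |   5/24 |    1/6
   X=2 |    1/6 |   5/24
0.0067 bits

Mutual information: I(X;Y) = H(X) + H(Y) - H(X,Y)

Marginals:
P(X) = (1/4, 3/8, 3/8), H(X) = 1.5613 bits
P(Y) = (1/2, 1/2), H(Y) = 1.0000 bits

Joint entropy: H(X,Y) = 2.5546 bits

I(X;Y) = 1.5613 + 1.0000 - 2.5546 = 0.0067 bits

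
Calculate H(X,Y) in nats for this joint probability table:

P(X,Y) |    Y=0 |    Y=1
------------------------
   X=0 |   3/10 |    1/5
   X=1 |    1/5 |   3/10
1.3662 nats

Joint entropy is H(X,Y) = -Σ_{x,y} p(x,y) log p(x,y).

Summing over all non-zero entries:
H(X,Y) = -[3/10·log_e(3/10) + 1/5·log_e(1/5) + 1/5·log_e(1/5) + 3/10·log_e(3/10)]
H(X,Y) = 1.3662 nats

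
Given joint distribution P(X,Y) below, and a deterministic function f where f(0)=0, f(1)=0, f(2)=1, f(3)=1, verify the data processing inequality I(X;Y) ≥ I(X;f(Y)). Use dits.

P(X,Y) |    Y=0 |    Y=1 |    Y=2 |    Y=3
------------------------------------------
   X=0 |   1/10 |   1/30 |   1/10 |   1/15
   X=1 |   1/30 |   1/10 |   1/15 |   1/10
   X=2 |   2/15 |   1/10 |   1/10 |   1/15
I(X;Y) = 0.0236, I(X;f(Y)) = 0.0040, inequality holds: 0.0236 ≥ 0.0040

Data Processing Inequality: For any Markov chain X → Y → Z, we have I(X;Y) ≥ I(X;Z).

Here Z = f(Y) is a deterministic function of Y, forming X → Y → Z.

Original I(X;Y) = 0.0236 dits

After applying f:
P(X,Z) where Z=f(Y):
- P(X,Z=0) = P(X,Y=0) + P(X,Y=1)
- P(X,Z=1) = P(X,Y=2) + P(X,Y=3)

I(X;Z) = I(X;f(Y)) = 0.0040 dits

Verification: 0.0236 ≥ 0.0040 ✓

Information cannot be created by processing; the function f can only lose information about X.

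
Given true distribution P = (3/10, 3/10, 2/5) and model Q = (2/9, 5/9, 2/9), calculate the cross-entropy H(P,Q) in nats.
1.2292 nats

Cross-entropy: H(P,Q) = -Σ p(x) log q(x)

Alternatively: H(P,Q) = H(P) + D_KL(P||Q)
H(P) = 1.0889 nats
D_KL(P||Q) = 0.1403 nats

H(P,Q) = 1.0889 + 0.1403 = 1.2292 nats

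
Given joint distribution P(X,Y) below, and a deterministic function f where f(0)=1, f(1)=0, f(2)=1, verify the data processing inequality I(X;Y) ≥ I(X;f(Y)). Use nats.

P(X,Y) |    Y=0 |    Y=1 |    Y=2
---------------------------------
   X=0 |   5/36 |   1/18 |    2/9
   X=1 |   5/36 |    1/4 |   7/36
I(X;Y) = 0.0539, I(X;f(Y)) = 0.0535, inequality holds: 0.0539 ≥ 0.0535

Data Processing Inequality: For any Markov chain X → Y → Z, we have I(X;Y) ≥ I(X;Z).

Here Z = f(Y) is a deterministic function of Y, forming X → Y → Z.

Original I(X;Y) = 0.0539 nats

After applying f:
P(X,Z) where Z=f(Y):
- P(X,Z=0) = P(X,Y=1)
- P(X,Z=1) = P(X,Y=0) + P(X,Y=2)

I(X;Z) = I(X;f(Y)) = 0.0535 nats

Verification: 0.0539 ≥ 0.0535 ✓

Information cannot be created by processing; the function f can only lose information about X.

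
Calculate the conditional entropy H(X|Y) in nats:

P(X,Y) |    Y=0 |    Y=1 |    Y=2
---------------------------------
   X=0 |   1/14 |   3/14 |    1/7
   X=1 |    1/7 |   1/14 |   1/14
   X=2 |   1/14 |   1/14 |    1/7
1.0132 nats

Using the chain rule: H(X|Y) = H(X,Y) - H(Y)

First, compute H(X,Y) = 2.1066 nats

Marginal P(Y) = (2/7, 5/14, 5/14)
H(Y) = 1.0934 nats

H(X|Y) = H(X,Y) - H(Y) = 2.1066 - 1.0934 = 1.0132 nats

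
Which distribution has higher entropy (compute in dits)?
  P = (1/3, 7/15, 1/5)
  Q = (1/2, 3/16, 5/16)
P

Computing entropies in dits:
H(P) = 0.4533
H(Q) = 0.4447

Distribution P has higher entropy.

Intuition: The distribution closer to uniform (more spread out) has higher entropy.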